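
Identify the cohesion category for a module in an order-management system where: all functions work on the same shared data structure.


Reasoning: Functions share data
Type: Communicational cohesion

Communicational cohesion


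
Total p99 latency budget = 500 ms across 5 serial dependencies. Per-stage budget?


Formula: per_stage = total_budget / stages
per_stage = 500 / 5
per_stage = 100.0 ms

100.0 ms


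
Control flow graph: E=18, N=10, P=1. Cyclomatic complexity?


Formula: V(G) = E - N + 2P
V(G) = 18 - 10 + 2*1
V(G) = 8 + 2
V(G) = 10

10


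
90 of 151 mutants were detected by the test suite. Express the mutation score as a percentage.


Mutation score = killed / total * 100
Mutation score = 90 / 151 * 100
Mutation score = 59.6%

59.6%


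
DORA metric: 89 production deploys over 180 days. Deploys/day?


Formula: deployments per day = releases / days
= 89 / 180
= 0.494 deploys/day
(equivalently, 3.46 deploys/week)

0.494 deploys/day


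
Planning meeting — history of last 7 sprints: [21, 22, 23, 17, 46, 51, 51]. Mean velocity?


Formula: Avg velocity = Total points / Number of sprints
Points: [21, 22, 23, 17, 46, 51, 51]
Sum = 21 + 22 + 23 + 17 + 46 + 51 + 51 = 231
Avg velocity = 231 / 7 = 33.0 points/sprint

33.0 points/sprint


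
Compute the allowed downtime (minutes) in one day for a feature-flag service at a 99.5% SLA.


Formula: allowed downtime = period * (100 - SLA) / 100
Period (day) = 1440 minutes
Unavailability fraction = (100 - 99.5) / 100
Allowed downtime = 1440 * (100 - 99.5) / 100
Allowed downtime = 7.2 minutes

7.2 minutes


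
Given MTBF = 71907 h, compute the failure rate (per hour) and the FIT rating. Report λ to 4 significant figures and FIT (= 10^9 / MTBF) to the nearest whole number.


Formula: λ = 1 / MTBF; FIT = λ × 1e9 = 1e9 / MTBF
λ = 1 / 71907 ≈ 1.391e-05 failures/hour
FIT = 1e9 / 71907 ≈ 13907 failures per 1e9 hours (nearest whole number)

λ = 1.391e-05 /h, FIT = 13907


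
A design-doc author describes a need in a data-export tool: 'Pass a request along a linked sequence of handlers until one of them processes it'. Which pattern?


This matches the Chain of Responsibility pattern

Chain of Responsibility


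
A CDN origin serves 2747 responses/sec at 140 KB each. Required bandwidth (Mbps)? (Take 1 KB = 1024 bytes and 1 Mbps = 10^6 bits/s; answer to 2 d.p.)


Formula: Mbps = payload_bytes * RPS * 8 / 1e6
Payload per request = 140 KB = 140 * 1024 = 143360 bytes
Total bytes/sec = 143360 * 2747 = 393809920
Total bits/sec = 393809920 * 8 = 3150479360
Mbps = 3150479360 / 1e6 = 3150.48

3150.48 Mbps


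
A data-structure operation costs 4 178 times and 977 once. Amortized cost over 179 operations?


Formula: Amortized cost = Total cost / Operations
Total cost = (178 * 4) + (1 * 977)
Total cost = 712 + 977 = 1689
Amortized = 1689 / 179 = 9.4358

9.4358


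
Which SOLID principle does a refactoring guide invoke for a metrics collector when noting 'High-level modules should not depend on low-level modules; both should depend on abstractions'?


This describes the Dependency Inversion Principle (DIP)

Dependency Inversion Principle (DIP)


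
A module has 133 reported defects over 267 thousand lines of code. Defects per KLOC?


Defect density = defects / KLOC
Defect density = 133 / 267
Defect density = 0.498 defects/KLOC

0.498 defects/KLOC


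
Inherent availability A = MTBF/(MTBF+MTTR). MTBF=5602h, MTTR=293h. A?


Availability = MTBF / (MTBF + MTTR)
Availability = 5602 / (5602 + 293)
Availability = 5602 / 5895
Availability = 95.0297%

95.0297%


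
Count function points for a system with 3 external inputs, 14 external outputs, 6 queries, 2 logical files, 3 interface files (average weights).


UFP = EI*4 + EO*5 + EQ*4 + ILF*10 + EIF*7
UFP = 3*4 + 14*5 + 6*4 + 2*10 + 3*7
UFP = 12 + 70 + 24 + 20 + 21
UFP = 147

147


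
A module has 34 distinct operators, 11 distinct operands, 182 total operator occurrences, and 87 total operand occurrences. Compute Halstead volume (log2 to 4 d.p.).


Formula: V = N * log2(η), where N = N1 + N2 and η = η1 + η2
η = 34 + 11 = 45
N = 182 + 87 = 269
log2(45) ≈ 5.4919
V = 269 * 5.4919 = 1477.32

1477.32


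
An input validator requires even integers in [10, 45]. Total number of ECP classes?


Constraint: even integers in [10, 45]
Class 1: x < 10 — out-of-range invalid
Class 2: x in [10,45] but odd — wrong type invalid
Class 3: x in [10,45] and even — valid
Class 4: x > 45 — out-of-range invalid
Total equivalence classes: 4

4 equivalence classes


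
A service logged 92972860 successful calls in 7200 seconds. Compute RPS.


Formula: throughput = requests / seconds
throughput = 92972860 / 7200
throughput = 12912.9 requests/second

12912.9 requests/second


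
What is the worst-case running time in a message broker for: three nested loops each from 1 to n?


Reasoning: three levels of nesting over n
Complexity: O(n^3)

O(n^3)


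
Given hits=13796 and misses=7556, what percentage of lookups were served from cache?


Formula: hit rate = hits / (hits + misses) * 100
hit rate = 13796 / (13796 + 7556) * 100
hit rate = 13796 / 21352 * 100
hit rate = 64.61%

64.61%


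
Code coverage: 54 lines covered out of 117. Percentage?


Coverage = covered / total * 100
Coverage = 54 / 117 * 100
Coverage = 46.15%

46.15%


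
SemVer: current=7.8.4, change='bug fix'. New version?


Current: 7.8.4
Change category: 'bug fix' → patch bump
SemVer rule: patch bump → increment PATCH (MAJOR and MINOR unchanged)
New: 7.8.5

7.8.5


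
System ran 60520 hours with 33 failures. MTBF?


Formula: MTBF = Total operating time / Number of failures
MTBF = 60520 / 33
MTBF = 1833.94 hours

1833.94 hours


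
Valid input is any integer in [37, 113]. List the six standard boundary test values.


Range: [37, 113]
Boundaries: just below min, min, min+1, max-1, max, just above max
Values: [36, 37, 38, 112, 113, 114]

[36, 37, 38, 112, 113, 114]


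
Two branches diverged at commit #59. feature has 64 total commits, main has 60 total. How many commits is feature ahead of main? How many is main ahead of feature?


Common ancestor: commit #59
feature commits after divergence: 64 - 59 = 5
main commits after divergence: 60 - 59 = 1
feature is 5 commits ahead of main
main is 1 commits ahead of feature

feature ahead: 5, main ahead: 1


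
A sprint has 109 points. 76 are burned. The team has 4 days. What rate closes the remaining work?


Formula: Required rate = Remaining points / Days left
Remaining = 109 - 76 = 33 points
Required rate = 33 / 4 = 8.25 points/day

8.25 points/day


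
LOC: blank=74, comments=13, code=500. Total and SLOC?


Total LOC = blank + comment + code
Total LOC = 74 + 13 + 500 = 587
SLOC (source only) = code = 500

Total LOC: 587, SLOC: 500


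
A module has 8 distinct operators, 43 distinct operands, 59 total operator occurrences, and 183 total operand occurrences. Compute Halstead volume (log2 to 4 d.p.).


Formula: V = N * log2(η), where N = N1 + N2 and η = η1 + η2
η = 8 + 43 = 51
N = 59 + 183 = 242
log2(51) ≈ 5.6724
V = 242 * 5.6724 = 1372.72

1372.72


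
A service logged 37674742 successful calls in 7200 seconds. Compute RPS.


Formula: throughput = requests / seconds
throughput = 37674742 / 7200
throughput = 5232.6 requests/second

5232.6 requests/second


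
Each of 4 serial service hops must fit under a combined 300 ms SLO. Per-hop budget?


Formula: per_stage = total_budget / stages
per_stage = 300 / 4
per_stage = 75.0 ms

75.0 ms


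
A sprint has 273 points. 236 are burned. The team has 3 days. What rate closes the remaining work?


Formula: Required rate = Remaining points / Days left
Remaining = 273 - 236 = 37 points
Required rate = 37 / 3 = 12.33 points/day

12.33 points/day


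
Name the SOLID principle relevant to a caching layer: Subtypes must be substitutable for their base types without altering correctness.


This describes the Liskov Substitution Principle (LSP)

Liskov Substitution Principle (LSP)


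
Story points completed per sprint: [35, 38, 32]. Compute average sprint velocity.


Formula: Avg velocity = Total points / Number of sprints
Points: [35, 38, 32]
Sum = 35 + 38 + 32 = 105
Avg velocity = 105 / 3 = 35.0 points/sprint

35.0 points/sprint


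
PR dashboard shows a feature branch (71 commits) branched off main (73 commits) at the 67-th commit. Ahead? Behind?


Common ancestor: commit #67
feature commits after divergence: 71 - 67 = 4
main commits after divergence: 73 - 67 = 6
feature is 4 commits ahead of main
main is 6 commits ahead of feature

feature ahead: 4, main ahead: 6


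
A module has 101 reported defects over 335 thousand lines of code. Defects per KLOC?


Defect density = defects / KLOC
Defect density = 101 / 335
Defect density = 0.301 defects/KLOC

0.301 defects/KLOC


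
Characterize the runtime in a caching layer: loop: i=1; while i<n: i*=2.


Reasoning: i doubles each step so iterations are log2(n)
Complexity: O(log n)

O(log n)


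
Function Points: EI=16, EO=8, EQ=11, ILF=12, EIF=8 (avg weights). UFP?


UFP = EI*4 + EO*5 + EQ*4 + ILF*10 + EIF*7
UFP = 16*4 + 8*5 + 11*4 + 12*10 + 8*7
UFP = 64 + 40 + 44 + 120 + 56
UFP = 324

324


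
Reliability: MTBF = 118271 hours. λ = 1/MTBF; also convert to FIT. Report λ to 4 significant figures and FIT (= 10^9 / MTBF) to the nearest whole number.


Formula: λ = 1 / MTBF; FIT = λ × 1e9 = 1e9 / MTBF
λ = 1 / 118271 ≈ 8.455e-06 failures/hour
FIT = 1e9 / 118271 ≈ 8455 failures per 1e9 hours (nearest whole number)

λ = 8.455e-06 /h, FIT = 8455


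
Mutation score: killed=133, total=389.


Mutation score = killed / total * 100
Mutation score = 133 / 389 * 100
Mutation score = 34.19%

34.19%


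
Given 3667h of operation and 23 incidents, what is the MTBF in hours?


Formula: MTBF = Total operating time / Number of failures
MTBF = 3667 / 23
MTBF = 159.43 hours

159.43 hours


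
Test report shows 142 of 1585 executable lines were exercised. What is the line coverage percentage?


Coverage = covered / total * 100
Coverage = 142 / 1585 * 100
Coverage = 8.96%

8.96%


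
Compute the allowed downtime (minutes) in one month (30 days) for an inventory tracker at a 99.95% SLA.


Formula: allowed downtime = period * (100 - SLA) / 100
Period (month (30 days)) = 43200 minutes
Unavailability fraction = (100 - 99.95) / 100
Allowed downtime = 43200 * (100 - 99.95) / 100
Allowed downtime = 21.6 minutes

21.6 minutes


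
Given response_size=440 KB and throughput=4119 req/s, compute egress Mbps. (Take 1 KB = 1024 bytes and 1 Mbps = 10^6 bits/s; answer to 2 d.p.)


Formula: Mbps = payload_bytes * RPS * 8 / 1e6
Payload per request = 440 KB = 440 * 1024 = 450560 bytes
Total bytes/sec = 450560 * 4119 = 1855856640
Total bits/sec = 1855856640 * 8 = 14846853120
Mbps = 14846853120 / 1e6 = 14846.85

14846.85 Mbps


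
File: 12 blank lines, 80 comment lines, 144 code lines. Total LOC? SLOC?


Total LOC = blank + comment + code
Total LOC = 12 + 80 + 144 = 236
SLOC (source only) = code = 144

Total LOC: 236, SLOC: 144


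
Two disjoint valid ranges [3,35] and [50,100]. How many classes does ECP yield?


Valid ranges: [3,35] and [50,100]
Class 1: x < 3 — invalid
Class 2: 3 ≤ x ≤ 35 — valid
Class 3: 35 < x < 50 — invalid (gap between ranges)
Class 4: 50 ≤ x ≤ 100 — valid
Class 5: x > 100 — invalid
Total equivalence classes: 5

5 equivalence classes


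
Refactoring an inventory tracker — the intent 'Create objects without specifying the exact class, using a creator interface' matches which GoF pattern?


This matches the Factory Method pattern

Factory Method


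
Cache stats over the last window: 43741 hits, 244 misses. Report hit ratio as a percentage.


Formula: hit rate = hits / (hits + misses) * 100
hit rate = 43741 / (43741 + 244) * 100
hit rate = 43741 / 43985 * 100
hit rate = 99.45%

99.45%


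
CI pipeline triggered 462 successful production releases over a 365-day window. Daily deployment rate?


Formula: deployments per day = releases / days
= 462 / 365
= 1.266 deploys/day
(equivalently, 8.86 deploys/week)

1.266 deploys/day


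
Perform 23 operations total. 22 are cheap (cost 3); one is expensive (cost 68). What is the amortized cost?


Formula: Amortized cost = Total cost / Operations
Total cost = (22 * 3) + (1 * 68)
Total cost = 66 + 68 = 134
Amortized = 134 / 23 = 5.8261

5.8261


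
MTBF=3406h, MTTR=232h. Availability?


Availability = MTBF / (MTBF + MTTR)
Availability = 3406 / (3406 + 232)
Availability = 3406 / 3638
Availability = 93.6229%

93.6229%


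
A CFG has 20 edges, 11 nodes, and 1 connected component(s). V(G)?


Formula: V(G) = E - N + 2P
V(G) = 20 - 11 + 2*1
V(G) = 9 + 2
V(G) = 11

11


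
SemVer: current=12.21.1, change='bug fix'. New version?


Current: 12.21.1
Change category: 'bug fix' → patch bump
SemVer rule: patch bump → increment PATCH (MAJOR and MINOR unchanged)
New: 12.21.2

12.21.2


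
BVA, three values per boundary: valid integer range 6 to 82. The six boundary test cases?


Range: [6, 82]
Boundaries: just below min, min, min+1, max-1, max, just above max
Values: [5, 6, 7, 81, 82, 83]

[5, 6, 7, 81, 82, 83]


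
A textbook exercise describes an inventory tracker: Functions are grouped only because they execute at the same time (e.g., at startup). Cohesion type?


Reasoning: Related by timing only
Type: Temporal cohesion

Temporal cohesion


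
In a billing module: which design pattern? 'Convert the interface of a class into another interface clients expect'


This matches the Adapter pattern

Adapter


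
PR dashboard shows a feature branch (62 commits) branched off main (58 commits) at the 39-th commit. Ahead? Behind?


Common ancestor: commit #39
feature commits after divergence: 62 - 39 = 23
main commits after divergence: 58 - 39 = 19
feature is 23 commits ahead of main
main is 19 commits ahead of feature

feature ahead: 23, main ahead: 19


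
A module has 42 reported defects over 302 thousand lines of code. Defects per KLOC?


Defect density = defects / KLOC
Defect density = 42 / 302
Defect density = 0.139 defects/KLOC

0.139 defects/KLOC


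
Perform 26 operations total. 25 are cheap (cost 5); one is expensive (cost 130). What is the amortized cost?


Formula: Amortized cost = Total cost / Operations
Total cost = (25 * 5) + (1 * 130)
Total cost = 125 + 130 = 255
Amortized = 255 / 26 = 9.8077

9.8077


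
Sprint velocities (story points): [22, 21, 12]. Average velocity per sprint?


Formula: Avg velocity = Total points / Number of sprints
Points: [22, 21, 12]
Sum = 22 + 21 + 12 = 55
Avg velocity = 55 / 3 = 18.33 points/sprint

18.33 points/sprint


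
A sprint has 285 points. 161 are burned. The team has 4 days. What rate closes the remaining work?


Formula: Required rate = Remaining points / Days left
Remaining = 285 - 161 = 124 points
Required rate = 124 / 4 = 31.0 points/day

31.0 points/day


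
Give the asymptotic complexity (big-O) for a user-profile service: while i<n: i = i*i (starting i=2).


Reasoning: squaring drives double-exponential growth; iterations ~ log log n
Complexity: O(log log n)

O(log log n)


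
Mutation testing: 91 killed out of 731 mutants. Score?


Mutation score = killed / total * 100
Mutation score = 91 / 731 * 100
Mutation score = 12.45%

12.45%


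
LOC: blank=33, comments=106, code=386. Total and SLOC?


Total LOC = blank + comment + code
Total LOC = 33 + 106 + 386 = 525
SLOC (source only) = code = 386

Total LOC: 525, SLOC: 386


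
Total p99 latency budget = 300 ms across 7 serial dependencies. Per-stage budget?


Formula: per_stage = total_budget / stages
per_stage = 300 / 7
per_stage = 42.86 ms

42.86 ms


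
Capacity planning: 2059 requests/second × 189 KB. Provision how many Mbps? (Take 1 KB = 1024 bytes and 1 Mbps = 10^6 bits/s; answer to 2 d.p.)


Formula: Mbps = payload_bytes * RPS * 8 / 1e6
Payload per request = 189 KB = 189 * 1024 = 193536 bytes
Total bytes/sec = 193536 * 2059 = 398490624
Total bits/sec = 398490624 * 8 = 3187924992
Mbps = 3187924992 / 1e6 = 3187.92

3187.92 Mbps


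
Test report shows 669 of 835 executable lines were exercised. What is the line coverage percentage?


Coverage = covered / total * 100
Coverage = 669 / 835 * 100
Coverage = 80.12%

80.12%


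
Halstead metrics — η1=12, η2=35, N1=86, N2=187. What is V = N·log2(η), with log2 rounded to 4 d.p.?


Formula: V = N * log2(η), where N = N1 + N2 and η = η1 + η2
η = 12 + 35 = 47
N = 86 + 187 = 273
log2(47) ≈ 5.5546
V = 273 * 5.5546 = 1516.41

1516.41


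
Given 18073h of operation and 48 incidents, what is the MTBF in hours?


Formula: MTBF = Total operating time / Number of failures
MTBF = 18073 / 48
MTBF = 376.52 hours

376.52 hours


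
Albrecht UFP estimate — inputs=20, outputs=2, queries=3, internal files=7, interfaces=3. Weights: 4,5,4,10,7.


UFP = EI*4 + EO*5 + EQ*4 + ILF*10 + EIF*7
UFP = 20*4 + 2*5 + 3*4 + 7*10 + 3*7
UFP = 80 + 10 + 12 + 70 + 21
UFP = 193

193


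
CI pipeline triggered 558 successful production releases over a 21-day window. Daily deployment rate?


Formula: deployments per day = releases / days
= 558 / 21
= 26.571 deploys/day
(equivalently, 186.0 deploys/week)

26.571 deploys/day


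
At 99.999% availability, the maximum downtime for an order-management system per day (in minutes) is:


Formula: allowed downtime = period * (100 - SLA) / 100
Period (day) = 1440 minutes
Unavailability fraction = (100 - 99.999) / 100
Allowed downtime = 1440 * (100 - 99.999) / 100
Allowed downtime = 0.0144 minutes

0.0144 minutes


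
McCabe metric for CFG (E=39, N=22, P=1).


Formula: V(G) = E - N + 2P
V(G) = 39 - 22 + 2*1
V(G) = 17 + 2
V(G) = 19

19


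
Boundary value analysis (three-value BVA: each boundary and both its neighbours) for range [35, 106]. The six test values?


Range: [35, 106]
Boundaries: just below min, min, min+1, max-1, max, just above max
Values: [34, 35, 36, 105, 106, 107]

[34, 35, 36, 105, 106, 107]


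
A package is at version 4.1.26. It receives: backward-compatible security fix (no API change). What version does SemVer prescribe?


Current: 4.1.26
Change category: 'backward-compatible security fix (no API change)' → patch bump
SemVer rule: patch bump → increment PATCH (MAJOR and MINOR unchanged)
New: 4.1.27

4.1.27


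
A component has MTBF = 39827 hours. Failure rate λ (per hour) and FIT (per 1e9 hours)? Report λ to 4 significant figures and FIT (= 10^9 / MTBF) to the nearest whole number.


Formula: λ = 1 / MTBF; FIT = λ × 1e9 = 1e9 / MTBF
λ = 1 / 39827 ≈ 2.511e-05 failures/hour
FIT = 1e9 / 39827 ≈ 25109 failures per 1e9 hours (nearest whole number)

λ = 2.511e-05 /h, FIT = 25109


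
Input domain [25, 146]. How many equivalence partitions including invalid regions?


Valid range: [25, 146]
Class 1: x < 25 — invalid
Class 2: 25 ≤ x ≤ 146 — valid
Class 3: x > 146 — invalid
Total equivalence classes: 3

3 equivalence classes


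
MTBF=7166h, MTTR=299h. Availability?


Availability = MTBF / (MTBF + MTTR)
Availability = 7166 / (7166 + 299)
Availability = 7166 / 7465
Availability = 95.9946%

95.9946%


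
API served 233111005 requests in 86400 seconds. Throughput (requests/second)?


Formula: throughput = requests / seconds
throughput = 233111005 / 86400
throughput = 2698.04 requests/second

2698.04 requests/second


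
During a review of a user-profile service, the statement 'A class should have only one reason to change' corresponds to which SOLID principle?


This describes the Single Responsibility Principle (SRP)

Single Responsibility Principle (SRP)


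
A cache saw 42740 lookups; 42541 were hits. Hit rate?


Formula: hit rate = hits / (hits + misses) * 100
hit rate = 42541 / (42541 + 199) * 100
hit rate = 42541 / 42740 * 100
hit rate = 99.53%

99.53%


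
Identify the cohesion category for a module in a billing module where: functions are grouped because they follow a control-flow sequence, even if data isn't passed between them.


Reasoning: Grouped by order of execution within a routine, not by data flow
Type: Procedural cohesion

Procedural cohesion


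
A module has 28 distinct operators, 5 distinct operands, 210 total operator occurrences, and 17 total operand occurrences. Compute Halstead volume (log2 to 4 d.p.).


Formula: V = N * log2(η), where N = N1 + N2 and η = η1 + η2
η = 28 + 5 = 33
N = 210 + 17 = 227
log2(33) ≈ 5.0444
V = 227 * 5.0444 = 1145.08

1145.08


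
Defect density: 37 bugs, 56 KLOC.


Defect density = defects / KLOC
Defect density = 37 / 56
Defect density = 0.661 defects/KLOC

0.661 defects/KLOC


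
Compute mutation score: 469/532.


Mutation score = killed / total * 100
Mutation score = 469 / 532 * 100
Mutation score = 88.16%

88.16%


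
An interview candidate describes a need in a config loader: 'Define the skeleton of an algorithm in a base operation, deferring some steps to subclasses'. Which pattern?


This matches the Template Method pattern

Template Method


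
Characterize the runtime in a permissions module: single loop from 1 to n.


Reasoning: one pass through n items
Complexity: O(n)

O(n)


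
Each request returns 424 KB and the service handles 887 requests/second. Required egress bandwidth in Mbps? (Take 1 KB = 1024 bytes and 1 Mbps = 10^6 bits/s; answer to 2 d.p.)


Formula: Mbps = payload_bytes * RPS * 8 / 1e6
Payload per request = 424 KB = 424 * 1024 = 434176 bytes
Total bytes/sec = 434176 * 887 = 385114112
Total bits/sec = 385114112 * 8 = 3080912896
Mbps = 3080912896 / 1e6 = 3080.91

3080.91 Mbps


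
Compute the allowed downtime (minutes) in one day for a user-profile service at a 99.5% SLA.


Formula: allowed downtime = period * (100 - SLA) / 100
Period (day) = 1440 minutes
Unavailability fraction = (100 - 99.5) / 100
Allowed downtime = 1440 * (100 - 99.5) / 100
Allowed downtime = 7.2 minutes

7.2 minutes


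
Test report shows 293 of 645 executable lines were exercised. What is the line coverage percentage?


Coverage = covered / total * 100
Coverage = 293 / 645 * 100
Coverage = 45.43%

45.43%


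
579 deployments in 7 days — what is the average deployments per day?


Formula: deployments per day = releases / days
= 579 / 7
= 82.714 deploys/day
(equivalently, 579.0 deploys/week)

82.714 deploys/day


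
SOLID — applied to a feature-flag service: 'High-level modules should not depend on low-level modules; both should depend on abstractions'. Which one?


This describes the Dependency Inversion Principle (DIP)

Dependency Inversion Principle (DIP)


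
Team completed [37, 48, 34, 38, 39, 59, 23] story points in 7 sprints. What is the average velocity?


Formula: Avg velocity = Total points / Number of sprints
Points: [37, 48, 34, 38, 39, 59, 23]
Sum = 37 + 48 + 34 + 38 + 39 + 59 + 23 = 278
Avg velocity = 278 / 7 = 39.71 points/sprint

39.71 points/sprint


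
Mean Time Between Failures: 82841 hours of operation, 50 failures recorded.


Formula: MTBF = Total operating time / Number of failures
MTBF = 82841 / 50
MTBF = 1656.82 hours

1656.82 hours


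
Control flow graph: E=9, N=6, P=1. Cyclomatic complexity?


Formula: V(G) = E - N + 2P
V(G) = 9 - 6 + 2*1
V(G) = 3 + 2
V(G) = 5

5


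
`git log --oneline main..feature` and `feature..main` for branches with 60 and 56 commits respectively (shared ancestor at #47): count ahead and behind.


Common ancestor: commit #47
feature commits after divergence: 60 - 47 = 13
main commits after divergence: 56 - 47 = 9
feature is 13 commits ahead of main
main is 9 commits ahead of feature

feature ahead: 13, main ahead: 9


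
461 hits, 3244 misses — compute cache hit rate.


Formula: hit rate = hits / (hits + misses) * 100
hit rate = 461 / (461 + 3244) * 100
hit rate = 461 / 3705 * 100
hit rate = 12.44%

12.44%


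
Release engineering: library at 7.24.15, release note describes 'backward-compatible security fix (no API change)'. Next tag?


Current: 7.24.15
Change category: 'backward-compatible security fix (no API change)' → patch bump
SemVer rule: patch bump → increment PATCH (MAJOR and MINOR unchanged)
New: 7.24.16

7.24.16


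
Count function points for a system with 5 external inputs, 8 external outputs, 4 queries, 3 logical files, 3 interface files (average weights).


UFP = EI*4 + EO*5 + EQ*4 + ILF*10 + EIF*7
UFP = 5*4 + 8*5 + 4*4 + 3*10 + 3*7
UFP = 20 + 40 + 16 + 30 + 21
UFP = 127

127


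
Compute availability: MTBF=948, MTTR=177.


Availability = MTBF / (MTBF + MTTR)
Availability = 948 / (948 + 177)
Availability = 948 / 1125
Availability = 84.2667%

84.2667%


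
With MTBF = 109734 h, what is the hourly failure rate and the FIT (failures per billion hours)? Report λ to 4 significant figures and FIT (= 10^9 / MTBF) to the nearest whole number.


Formula: λ = 1 / MTBF; FIT = λ × 1e9 = 1e9 / MTBF
λ = 1 / 109734 ≈ 9.113e-06 failures/hour
FIT = 1e9 / 109734 ≈ 9113 failures per 1e9 hours (nearest whole number)

λ = 9.113e-06 /h, FIT = 9113


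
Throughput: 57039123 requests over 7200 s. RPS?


Formula: throughput = requests / seconds
throughput = 57039123 / 7200
throughput = 7922.1 requests/second

7922.1 requests/second


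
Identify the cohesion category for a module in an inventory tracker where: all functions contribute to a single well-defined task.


Reasoning: Best: single purpose
Type: Functional cohesion

Functional cohesion


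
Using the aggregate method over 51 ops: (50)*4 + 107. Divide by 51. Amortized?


Formula: Amortized cost = Total cost / Operations
Total cost = (50 * 4) + (1 * 107)
Total cost = 200 + 107 = 307
Amortized = 307 / 51 = 6.0196

6.0196


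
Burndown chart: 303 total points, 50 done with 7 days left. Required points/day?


Formula: Required rate = Remaining points / Days left
Remaining = 303 - 50 = 253 points
Required rate = 253 / 7 = 36.14 points/day

36.14 points/day


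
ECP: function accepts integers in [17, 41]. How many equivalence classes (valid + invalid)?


Valid range: [17, 41]
Class 1: x < 17 — invalid
Class 2: 17 ≤ x ≤ 41 — valid
Class 3: x > 41 — invalid
Total equivalence classes: 3

3 equivalence classes


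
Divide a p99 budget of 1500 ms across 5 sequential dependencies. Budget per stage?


Formula: per_stage = total_budget / stages
per_stage = 1500 / 5
per_stage = 300.0 ms

300.0 ms


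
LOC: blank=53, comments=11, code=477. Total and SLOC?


Total LOC = blank + comment + code
Total LOC = 53 + 11 + 477 = 541
SLOC (source only) = code = 477

Total LOC: 541, SLOC: 477


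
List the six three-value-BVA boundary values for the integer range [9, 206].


Range: [9, 206]
Boundaries: just below min, min, min+1, max-1, max, just above max
Values: [8, 9, 10, 205, 206, 207]

[8, 9, 10, 205, 206, 207]


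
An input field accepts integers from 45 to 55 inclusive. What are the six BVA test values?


Range: [45, 55]
Boundaries: just below min, min, min+1, max-1, max, just above max
Values: [44, 45, 46, 54, 55, 56]

[44, 45, 46, 54, 55, 56]


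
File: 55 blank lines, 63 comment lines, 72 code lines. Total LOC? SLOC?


Total LOC = blank + comment + code
Total LOC = 55 + 63 + 72 = 190
SLOC (source only) = code = 72

Total LOC: 190, SLOC: 72


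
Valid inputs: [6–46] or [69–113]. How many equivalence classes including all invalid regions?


Valid ranges: [6,46] and [69,113]
Class 1: x < 6 — invalid
Class 2: 6 ≤ x ≤ 46 — valid
Class 3: 46 < x < 69 — invalid (gap between ranges)
Class 4: 69 ≤ x ≤ 113 — valid
Class 5: x > 113 — invalid
Total equivalence classes: 5

5 equivalence classes


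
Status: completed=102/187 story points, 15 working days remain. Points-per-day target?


Formula: Required rate = Remaining points / Days left
Remaining = 187 - 102 = 85 points
Required rate = 85 / 15 = 5.67 points/day

5.67 points/day


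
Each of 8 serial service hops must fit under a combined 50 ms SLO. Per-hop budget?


Formula: per_stage = total_budget / stages
per_stage = 50 / 8
per_stage = 6.25 ms

6.25 ms


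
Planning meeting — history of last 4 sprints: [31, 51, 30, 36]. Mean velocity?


Formula: Avg velocity = Total points / Number of sprints
Points: [31, 51, 30, 36]
Sum = 31 + 51 + 30 + 36 = 148
Avg velocity = 148 / 4 = 37.0 points/sprint

37.0 points/sprint


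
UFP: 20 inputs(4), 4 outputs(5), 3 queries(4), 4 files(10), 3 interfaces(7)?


UFP = EI*4 + EO*5 + EQ*4 + ILF*10 + EIF*7
UFP = 20*4 + 4*5 + 3*4 + 4*10 + 3*7
UFP = 80 + 20 + 12 + 40 + 21
UFP = 173

173


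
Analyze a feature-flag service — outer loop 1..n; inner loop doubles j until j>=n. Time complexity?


Reasoning: linear outer times logarithmic inner
Complexity: O(n log n)

O(n log n)


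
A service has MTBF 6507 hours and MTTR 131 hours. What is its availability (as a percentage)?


Availability = MTBF / (MTBF + MTTR)
Availability = 6507 / (6507 + 131)
Availability = 6507 / 6638
Availability = 98.0265%

98.0265%


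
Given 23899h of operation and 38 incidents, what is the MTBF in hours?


Formula: MTBF = Total operating time / Number of failures
MTBF = 23899 / 38
MTBF = 628.92 hours

628.92 hours


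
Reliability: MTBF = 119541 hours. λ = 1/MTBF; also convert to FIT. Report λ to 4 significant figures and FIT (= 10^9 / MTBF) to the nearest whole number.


Formula: λ = 1 / MTBF; FIT = λ × 1e9 = 1e9 / MTBF
λ = 1 / 119541 ≈ 8.365e-06 failures/hour
FIT = 1e9 / 119541 ≈ 8365 failures per 1e9 hours (nearest whole number)

λ = 8.365e-06 /h, FIT = 8365


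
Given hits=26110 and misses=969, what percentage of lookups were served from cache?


Formula: hit rate = hits / (hits + misses) * 100
hit rate = 26110 / (26110 + 969) * 100
hit rate = 26110 / 27079 * 100
hit rate = 96.42%

96.42%


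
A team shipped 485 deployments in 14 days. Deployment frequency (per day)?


Formula: deployments per day = releases / days
= 485 / 14
= 34.643 deploys/day
(equivalently, 242.5 deploys/week)

34.643 deploys/day


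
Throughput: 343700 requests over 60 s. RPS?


Formula: throughput = requests / seconds
throughput = 343700 / 60
throughput = 5728.33 requests/second

5728.33 requests/second


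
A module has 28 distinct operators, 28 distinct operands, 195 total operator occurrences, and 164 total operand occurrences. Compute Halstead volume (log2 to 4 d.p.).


Formula: V = N * log2(η), where N = N1 + N2 and η = η1 + η2
η = 28 + 28 = 56
N = 195 + 164 = 359
log2(56) ≈ 5.8074
V = 359 * 5.8074 = 2084.86

2084.86


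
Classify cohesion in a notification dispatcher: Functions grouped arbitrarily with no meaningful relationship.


Reasoning: Worst: random grouping
Type: Coincidental cohesion

Coincidental cohesion


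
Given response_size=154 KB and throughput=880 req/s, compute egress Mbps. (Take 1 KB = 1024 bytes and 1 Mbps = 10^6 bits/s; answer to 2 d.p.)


Formula: Mbps = payload_bytes * RPS * 8 / 1e6
Payload per request = 154 KB = 154 * 1024 = 157696 bytes
Total bytes/sec = 157696 * 880 = 138772480
Total bits/sec = 138772480 * 8 = 1110179840
Mbps = 1110179840 / 1e6 = 1110.18

1110.18 Mbps


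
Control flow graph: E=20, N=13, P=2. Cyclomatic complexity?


Formula: V(G) = E - N + 2P
V(G) = 20 - 13 + 2*2
V(G) = 7 + 4
V(G) = 11

11


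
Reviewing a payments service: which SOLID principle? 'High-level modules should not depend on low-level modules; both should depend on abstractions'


This describes the Dependency Inversion Principle (DIP)

Dependency Inversion Principle (DIP)


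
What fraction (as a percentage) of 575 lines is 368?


Coverage = covered / total * 100
Coverage = 368 / 575 * 100
Coverage = 64.0%

64.0%


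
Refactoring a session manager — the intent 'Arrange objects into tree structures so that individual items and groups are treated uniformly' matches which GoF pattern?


This matches the Composite pattern

Composite


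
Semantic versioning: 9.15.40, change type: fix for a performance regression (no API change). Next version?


Current: 9.15.40
Change category: 'fix for a performance regression (no API change)' → patch bump
SemVer rule: patch bump → increment PATCH (MAJOR and MINOR unchanged)
New: 9.15.41

9.15.41


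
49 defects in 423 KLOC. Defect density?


Defect density = defects / KLOC
Defect density = 49 / 423
Defect density = 0.116 defects/KLOC

0.116 defects/KLOC


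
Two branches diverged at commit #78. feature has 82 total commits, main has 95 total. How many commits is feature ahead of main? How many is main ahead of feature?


Common ancestor: commit #78
feature commits after divergence: 82 - 78 = 4
main commits after divergence: 95 - 78 = 17
feature is 4 commits ahead of main
main is 17 commits ahead of feature

feature ahead: 4, main ahead: 17


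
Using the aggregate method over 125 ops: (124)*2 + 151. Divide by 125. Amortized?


Formula: Amortized cost = Total cost / Operations
Total cost = (124 * 2) + (1 * 151)
Total cost = 248 + 151 = 399
Amortized = 399 / 125 = 3.192

3.192


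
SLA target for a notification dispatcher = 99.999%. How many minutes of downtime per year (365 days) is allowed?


Formula: allowed downtime = period * (100 - SLA) / 100
Period (year (365 days)) = 525600 minutes
Unavailability fraction = (100 - 99.999) / 100
Allowed downtime = 525600 * (100 - 99.999) / 100
Allowed downtime = 5.256 minutes

5.256 minutes


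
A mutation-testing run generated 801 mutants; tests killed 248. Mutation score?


Mutation score = killed / total * 100
Mutation score = 248 / 801 * 100
Mutation score = 30.96%

30.96%


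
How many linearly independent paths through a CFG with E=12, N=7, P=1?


Formula: V(G) = E - N + 2P
V(G) = 12 - 7 + 2*1
V(G) = 5 + 2
V(G) = 7

7


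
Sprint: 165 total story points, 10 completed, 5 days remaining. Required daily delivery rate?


Formula: Required rate = Remaining points / Days left
Remaining = 165 - 10 = 155 points
Required rate = 155 / 5 = 31.0 points/day

31.0 points/day


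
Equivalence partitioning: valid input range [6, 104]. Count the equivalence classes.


Valid range: [6, 104]
Class 1: x < 6 — invalid
Class 2: 6 ≤ x ≤ 104 — valid
Class 3: x > 104 — invalid
Total equivalence classes: 3

3 equivalence classes


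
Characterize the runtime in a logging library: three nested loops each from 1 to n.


Reasoning: three levels of nesting over n
Complexity: O(n^3)

O(n^3)


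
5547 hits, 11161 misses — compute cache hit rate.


Formula: hit rate = hits / (hits + misses) * 100
hit rate = 5547 / (5547 + 11161) * 100
hit rate = 5547 / 16708 * 100
hit rate = 33.2%

33.2%


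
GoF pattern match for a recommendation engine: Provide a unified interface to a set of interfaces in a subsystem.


This matches the Facade pattern

Facade


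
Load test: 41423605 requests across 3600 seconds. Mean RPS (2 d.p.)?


Formula: throughput = requests / seconds
throughput = 41423605 / 3600
throughput = 11506.56 requests/second

11506.56 requests/second


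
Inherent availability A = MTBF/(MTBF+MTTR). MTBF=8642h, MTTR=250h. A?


Availability = MTBF / (MTBF + MTTR)
Availability = 8642 / (8642 + 250)
Availability = 8642 / 8892
Availability = 97.1885%

97.1885%


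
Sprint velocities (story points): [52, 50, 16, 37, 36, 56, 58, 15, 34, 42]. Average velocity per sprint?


Formula: Avg velocity = Total points / Number of sprints
Points: [52, 50, 16, 37, 36, 56, 58, 15, 34, 42]
Sum = 52 + 50 + 16 + 37 + 36 + 56 + 58 + 15 + 34 + 42 = 396
Avg velocity = 396 / 10 = 39.6 points/sprint

39.6 points/sprint


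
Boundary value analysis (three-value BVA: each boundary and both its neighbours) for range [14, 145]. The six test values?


Range: [14, 145]
Boundaries: just below min, min, min+1, max-1, max, just above max
Values: [13, 14, 15, 144, 145, 146]

[13, 14, 15, 144, 145, 146]


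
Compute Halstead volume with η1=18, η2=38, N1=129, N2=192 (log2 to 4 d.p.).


Formula: V = N * log2(η), where N = N1 + N2 and η = η1 + η2
η = 18 + 38 = 56
N = 129 + 192 = 321
log2(56) ≈ 5.8074
V = 321 * 5.8074 = 1864.18

1864.18


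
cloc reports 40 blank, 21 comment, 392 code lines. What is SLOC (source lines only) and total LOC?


Total LOC = blank + comment + code
Total LOC = 40 + 21 + 392 = 453
SLOC (source only) = code = 392

Total LOC: 453, SLOC: 392


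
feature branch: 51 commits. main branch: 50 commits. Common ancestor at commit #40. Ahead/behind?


Common ancestor: commit #40
feature commits after divergence: 51 - 40 = 11
main commits after divergence: 50 - 40 = 10
feature is 11 commits ahead of main
main is 10 commits ahead of feature

feature ahead: 11, main ahead: 10


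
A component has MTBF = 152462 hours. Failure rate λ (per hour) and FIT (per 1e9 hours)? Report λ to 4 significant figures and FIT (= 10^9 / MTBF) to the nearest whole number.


Formula: λ = 1 / MTBF; FIT = λ × 1e9 = 1e9 / MTBF
λ = 1 / 152462 ≈ 6.559e-06 failures/hour
FIT = 1e9 / 152462 ≈ 6559 failures per 1e9 hours (nearest whole number)

λ = 6.559e-06 /h, FIT = 6559


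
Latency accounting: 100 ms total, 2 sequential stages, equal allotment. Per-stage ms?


Formula: per_stage = total_budget / stages
per_stage = 100 / 2
per_stage = 50.0 ms

50.0 ms


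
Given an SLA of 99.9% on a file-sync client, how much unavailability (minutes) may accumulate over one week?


Formula: allowed downtime = period * (100 - SLA) / 100
Period (week) = 10080 minutes
Unavailability fraction = (100 - 99.9) / 100
Allowed downtime = 10080 * (100 - 99.9) / 100
Allowed downtime = 10.08 minutes

10.08 minutes


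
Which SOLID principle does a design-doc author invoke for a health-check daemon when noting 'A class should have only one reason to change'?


This describes the Single Responsibility Principle (SRP)

Single Responsibility Principle (SRP)


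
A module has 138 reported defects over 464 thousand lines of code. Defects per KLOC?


Defect density = defects / KLOC
Defect density = 138 / 464
Defect density = 0.297 defects/KLOC

0.297 defects/KLOC


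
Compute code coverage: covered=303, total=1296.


Coverage = covered / total * 100
Coverage = 303 / 1296 * 100
Coverage = 23.38%

23.38%


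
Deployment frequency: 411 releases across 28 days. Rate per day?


Formula: deployments per day = releases / days
= 411 / 28
= 14.679 deploys/day
(equivalently, 102.75 deploys/week)

14.679 deploys/day


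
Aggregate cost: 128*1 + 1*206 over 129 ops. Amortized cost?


Formula: Amortized cost = Total cost / Operations
Total cost = (128 * 1) + (1 * 206)
Total cost = 128 + 206 = 334
Amortized = 334 / 129 = 2.5891

2.5891


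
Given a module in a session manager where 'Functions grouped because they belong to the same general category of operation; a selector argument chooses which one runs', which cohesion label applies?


Reasoning: Grouped by category of activity, not by data or sequence
Type: Logical cohesion

Logical cohesion


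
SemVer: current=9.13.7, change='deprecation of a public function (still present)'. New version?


Current: 9.13.7
Change category: 'deprecation of a public function (still present)' → minor bump
SemVer rule: minor bump → increment MINOR, reset PATCH to 0 (MAJOR unchanged)
New: 9.14.0

9.14.0


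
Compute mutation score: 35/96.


Mutation score = killed / total * 100
Mutation score = 35 / 96 * 100
Mutation score = 36.46%

36.46%


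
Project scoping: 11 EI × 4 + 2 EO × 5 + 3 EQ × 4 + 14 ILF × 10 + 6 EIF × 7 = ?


UFP = EI*4 + EO*5 + EQ*4 + ILF*10 + EIF*7
UFP = 11*4 + 2*5 + 3*4 + 14*10 + 6*7
UFP = 44 + 10 + 12 + 140 + 42
UFP = 248

248
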